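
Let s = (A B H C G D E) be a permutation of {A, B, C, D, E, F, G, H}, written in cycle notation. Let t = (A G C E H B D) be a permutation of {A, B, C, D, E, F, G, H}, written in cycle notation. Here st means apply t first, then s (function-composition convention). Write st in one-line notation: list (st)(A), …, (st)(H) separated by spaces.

D E A B C F G H

(st)(x) = s(t(x)). Computing each image: s(t(A)) = s(G) = D, s(t(B)) = s(D) = E, s(t(C)) = s(E) = A, s(t(D)) = s(A) = B, s(t(E)) = s(H) = C, s(t(F)) = s(F) = F, s(t(G)) = s(C) = G, s(t(H)) = s(B) = H.
Hence st = [D E A B C F G H].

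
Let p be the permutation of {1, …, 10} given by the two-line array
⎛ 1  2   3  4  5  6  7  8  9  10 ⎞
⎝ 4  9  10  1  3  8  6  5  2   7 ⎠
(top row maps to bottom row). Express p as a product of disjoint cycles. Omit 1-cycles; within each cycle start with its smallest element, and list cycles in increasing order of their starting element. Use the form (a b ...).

From 1: 1 → 4 → 1, closing the cycle (1 4).
Continuing from each remaining unvisited element yields (1 4)(2 9)(3 10 7 6 8 5).

(1 4)(2 9)(3 10 7 6 8 5)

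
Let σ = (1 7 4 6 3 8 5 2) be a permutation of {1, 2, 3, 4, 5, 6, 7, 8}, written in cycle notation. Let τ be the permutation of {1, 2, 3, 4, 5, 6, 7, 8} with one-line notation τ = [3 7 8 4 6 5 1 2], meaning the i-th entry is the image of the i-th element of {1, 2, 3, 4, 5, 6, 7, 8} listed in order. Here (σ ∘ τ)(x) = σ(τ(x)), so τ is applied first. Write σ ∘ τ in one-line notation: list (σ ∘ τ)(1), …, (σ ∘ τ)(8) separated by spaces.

8 4 5 6 3 2 7 1

(σ ∘ τ)(x) = σ(τ(x)). Computing each image: σ(τ(1)) = σ(3) = 8, σ(τ(2)) = σ(7) = 4, σ(τ(3)) = σ(8) = 5, σ(τ(4)) = σ(4) = 6, σ(τ(5)) = σ(6) = 3, σ(τ(6)) = σ(5) = 2, σ(τ(7)) = σ(1) = 7, σ(τ(8)) = σ(2) = 1.
Hence σ ∘ τ = [8 4 5 6 3 2 7 1].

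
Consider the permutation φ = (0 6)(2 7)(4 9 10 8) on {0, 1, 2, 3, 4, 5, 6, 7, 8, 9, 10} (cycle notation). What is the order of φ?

The disjoint cycles have lengths 4, 2, 2, 1, 1, 1.
The order of φ is the least common multiple of its cycle lengths: lcm(4, 2, 2) = 4.

4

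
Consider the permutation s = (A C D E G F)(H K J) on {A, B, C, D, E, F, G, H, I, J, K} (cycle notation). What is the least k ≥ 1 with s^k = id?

The cycle type of s is (6, 3, 1, 1).
The order of s is the least common multiple of its cycle lengths: lcm(6, 3) = 6.

6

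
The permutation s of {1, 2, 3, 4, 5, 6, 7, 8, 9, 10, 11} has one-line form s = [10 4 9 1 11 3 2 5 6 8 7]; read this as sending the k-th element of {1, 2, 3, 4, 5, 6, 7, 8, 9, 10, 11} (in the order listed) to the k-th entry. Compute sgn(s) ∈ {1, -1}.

-1

In disjoint-cycle form the cycle lengths are 8, 3.
A cycle is odd iff its length is even; s has 1 even-length cycle, so sgn(s) = (−1)^1 and s is odd.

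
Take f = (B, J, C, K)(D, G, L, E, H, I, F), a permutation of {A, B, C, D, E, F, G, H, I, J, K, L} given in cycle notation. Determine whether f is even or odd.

odd

The cycle lengths are 7, 4, 1.
A cycle of length ℓ contributes ℓ−1 transpositions, so f is a product of 6 + 3 = 9 transpositions — odd.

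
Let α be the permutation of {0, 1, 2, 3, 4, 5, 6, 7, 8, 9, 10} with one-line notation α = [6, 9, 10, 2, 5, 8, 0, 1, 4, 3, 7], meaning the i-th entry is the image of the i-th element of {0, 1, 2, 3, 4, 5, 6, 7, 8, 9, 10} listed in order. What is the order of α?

The disjoint-cycle form of α has cycle lengths 6, 3, 2.
The order of α is the least common multiple of its cycle lengths: lcm(6, 3, 2) = 6.

6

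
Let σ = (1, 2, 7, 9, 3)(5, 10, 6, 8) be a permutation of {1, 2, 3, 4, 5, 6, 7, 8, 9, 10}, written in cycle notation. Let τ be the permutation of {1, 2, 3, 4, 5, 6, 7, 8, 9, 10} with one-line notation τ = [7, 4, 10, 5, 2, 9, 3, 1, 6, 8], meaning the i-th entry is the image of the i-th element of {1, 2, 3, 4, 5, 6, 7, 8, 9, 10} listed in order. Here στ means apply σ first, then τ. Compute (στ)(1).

4

(στ)(1) = τ(σ(1)). σ(1) = 2, then τ(2) = 4. So (στ)(1) = 4.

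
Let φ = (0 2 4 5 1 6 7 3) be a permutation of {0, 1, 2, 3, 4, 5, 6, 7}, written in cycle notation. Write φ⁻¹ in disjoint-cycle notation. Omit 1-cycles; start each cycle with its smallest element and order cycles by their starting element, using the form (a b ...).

(0 3 7 6 1 5 4 2)

If φ sends a → b within a cycle, φ⁻¹ sends b → a; equivalently, reverse each cycle.
Reversing each cycle of φ and rotating so the smallest element leads gives (0 3 7 6 1 5 4 2).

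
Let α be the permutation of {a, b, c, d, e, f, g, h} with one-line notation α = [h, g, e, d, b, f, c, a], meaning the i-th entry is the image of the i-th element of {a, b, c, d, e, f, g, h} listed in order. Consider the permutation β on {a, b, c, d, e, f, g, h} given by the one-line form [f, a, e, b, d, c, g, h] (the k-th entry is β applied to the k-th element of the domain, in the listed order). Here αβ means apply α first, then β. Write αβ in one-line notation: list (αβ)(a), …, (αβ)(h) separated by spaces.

(αβ)(x) = β(α(x)). Computing each image: β(α(a)) = β(h) = h, β(α(b)) = β(g) = g, β(α(c)) = β(e) = d, β(α(d)) = β(d) = b, β(α(e)) = β(b) = a, β(α(f)) = β(f) = c, β(α(g)) = β(c) = e, β(α(h)) = β(a) = f.
Hence αβ = [h g d b a c e f].

h g d b a c e f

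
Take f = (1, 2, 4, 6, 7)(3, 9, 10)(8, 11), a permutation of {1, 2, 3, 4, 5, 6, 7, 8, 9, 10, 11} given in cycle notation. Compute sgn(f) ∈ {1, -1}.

The cycle lengths are 5, 3, 2, 1.
A cycle of length ℓ contributes ℓ−1 transpositions, so f is a product of 4 + 2 + 1 = 7 transpositions — odd.

-1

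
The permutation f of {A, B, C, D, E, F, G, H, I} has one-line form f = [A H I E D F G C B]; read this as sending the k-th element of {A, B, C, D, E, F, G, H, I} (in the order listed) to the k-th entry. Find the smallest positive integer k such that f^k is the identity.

4

Writing f as disjoint cycles, the cycle lengths are 4, 2, 1, 1, 1.
The order is lcm(4, 2) = 4.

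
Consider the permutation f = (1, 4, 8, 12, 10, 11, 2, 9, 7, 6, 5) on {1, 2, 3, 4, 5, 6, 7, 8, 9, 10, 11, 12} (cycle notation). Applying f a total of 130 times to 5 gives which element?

7

5 lies in the 11-cycle (1, 4, 8, 12, 10, 11, 2, 9, 7, 6, 5).
Since the cycle has length 11, f^130 acts on it the same as f^9 (130 mod 11 = 9).
Stepping 9 places around the cycle: 5 → 1 → 4 → 8 → 12 → 10 → 11 → 2 → 9 → 7.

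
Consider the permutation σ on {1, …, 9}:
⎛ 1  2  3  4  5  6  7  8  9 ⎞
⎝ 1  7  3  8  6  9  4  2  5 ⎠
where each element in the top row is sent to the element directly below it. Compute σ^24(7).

7

Tracing 7 → 4 → … returns to 7 after 4 steps, so 7 lies in a 4-cycle (2, 7, 4, 8).
Powers repeat with period 4 on this cycle, and 24 mod 4 = 0, so σ^24(7) = σ^0(7).
So σ^24(7) = 7.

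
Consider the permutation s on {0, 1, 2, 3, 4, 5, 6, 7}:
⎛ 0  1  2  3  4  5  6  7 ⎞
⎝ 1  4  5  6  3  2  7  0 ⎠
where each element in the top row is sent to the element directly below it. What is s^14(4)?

Tracing 4 → 3 → … returns to 4 after 6 steps, so 4 lies in a 6-cycle (0 1 4 3 6 7).
On a 6-cycle, s^6 is the identity, so s^14 = s^2 there (14 ≡ 2 mod 6).
Stepping 2 places around the cycle: 4 → 3 → 6.

6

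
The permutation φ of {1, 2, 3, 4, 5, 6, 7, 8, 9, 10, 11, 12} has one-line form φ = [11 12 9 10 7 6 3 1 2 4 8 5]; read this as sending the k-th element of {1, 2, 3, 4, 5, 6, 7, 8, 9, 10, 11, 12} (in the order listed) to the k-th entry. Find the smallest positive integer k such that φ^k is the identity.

6

Decomposing into disjoint cycles gives cycle lengths 6, 3, 2, 1.
The order of φ is the least common multiple of its cycle lengths: lcm(6, 3, 2) = 6.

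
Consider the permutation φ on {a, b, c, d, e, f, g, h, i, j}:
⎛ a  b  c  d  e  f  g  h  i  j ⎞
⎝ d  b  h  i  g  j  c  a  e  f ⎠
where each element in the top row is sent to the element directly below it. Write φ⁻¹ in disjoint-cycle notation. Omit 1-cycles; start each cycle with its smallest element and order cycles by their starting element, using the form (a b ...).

First write φ in disjoint cycles: (a d i e g c h)(f j).
The inverse reverses every cycle; in canonical form, φ⁻¹ = (a h c g e i d)(f j).

(a h c g e i d)(f j)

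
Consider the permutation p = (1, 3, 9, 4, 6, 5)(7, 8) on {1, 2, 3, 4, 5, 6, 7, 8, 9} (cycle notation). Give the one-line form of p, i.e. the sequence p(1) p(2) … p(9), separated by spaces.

Reading each image from the cycles: 1↦3, 2↦2, 3↦9, 4↦6, 5↦1, 6↦5, 7↦8, 8↦7, 9↦4.
So the one-line form is 3 2 9 6 1 5 8 7 4.

3 2 9 6 1 5 8 7 4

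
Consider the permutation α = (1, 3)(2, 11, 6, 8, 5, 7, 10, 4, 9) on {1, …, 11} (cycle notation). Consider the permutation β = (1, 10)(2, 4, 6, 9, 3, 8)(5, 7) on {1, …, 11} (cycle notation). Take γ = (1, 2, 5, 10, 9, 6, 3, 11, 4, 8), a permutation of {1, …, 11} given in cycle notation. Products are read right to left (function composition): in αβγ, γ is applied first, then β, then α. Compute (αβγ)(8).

Apply the permutations in order: γ(8) = 1, then β(1) = 10, then α(10) = 4. So (αβγ)(8) = 4.

4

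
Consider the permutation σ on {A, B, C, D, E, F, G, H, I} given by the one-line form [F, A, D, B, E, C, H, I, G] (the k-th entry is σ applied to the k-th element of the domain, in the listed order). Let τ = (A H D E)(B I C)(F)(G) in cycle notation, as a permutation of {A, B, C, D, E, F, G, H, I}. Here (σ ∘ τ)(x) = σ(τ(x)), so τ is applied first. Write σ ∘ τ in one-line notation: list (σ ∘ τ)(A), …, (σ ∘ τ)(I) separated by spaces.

I G A E F C H B D

(σ ∘ τ)(x) = σ(τ(x)). Computing each image: σ(τ(A)) = σ(H) = I, σ(τ(B)) = σ(I) = G, σ(τ(C)) = σ(B) = A, σ(τ(D)) = σ(E) = E, σ(τ(E)) = σ(A) = F, σ(τ(F)) = σ(F) = C, σ(τ(G)) = σ(G) = H, σ(τ(H)) = σ(D) = B, σ(τ(I)) = σ(C) = D.
Hence σ ∘ τ = [I G A E F C H B D].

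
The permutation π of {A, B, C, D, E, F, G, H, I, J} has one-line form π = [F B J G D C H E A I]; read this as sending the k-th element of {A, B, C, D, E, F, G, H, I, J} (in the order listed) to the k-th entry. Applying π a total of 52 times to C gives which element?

Tracing C → J → … returns to C after 5 steps, so C lies in a 5-cycle (A, F, C, J, I).
Powers repeat with period 5 on this cycle, and 52 mod 5 = 2, so π^52(C) = π^2(C).
Advancing 2 steps from C: C → J → I.

I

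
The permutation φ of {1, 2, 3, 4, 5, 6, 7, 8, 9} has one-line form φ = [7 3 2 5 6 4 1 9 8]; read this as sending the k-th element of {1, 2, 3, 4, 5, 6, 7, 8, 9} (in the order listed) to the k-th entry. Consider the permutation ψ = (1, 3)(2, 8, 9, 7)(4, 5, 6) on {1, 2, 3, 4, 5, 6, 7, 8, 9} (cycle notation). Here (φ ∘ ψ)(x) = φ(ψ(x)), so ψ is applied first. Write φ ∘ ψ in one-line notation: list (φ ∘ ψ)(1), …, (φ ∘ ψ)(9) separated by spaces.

2 9 7 6 4 5 3 8 1

For each element, apply ψ then φ: 1 → 3 → 2; 2 → 8 → 9; 3 → 1 → 7; 4 → 5 → 6; 5 → 6 → 4; 6 → 4 → 5; 7 → 2 → 3; 8 → 9 → 8; 9 → 7 → 1.
So φ ∘ ψ in one-line form is 2 9 7 6 4 5 3 8 1.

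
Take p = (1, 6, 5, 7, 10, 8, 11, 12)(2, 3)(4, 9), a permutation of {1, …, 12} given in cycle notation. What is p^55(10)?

10 lies in the 8-cycle (1, 6, 5, 7, 10, 8, 11, 12).
Since the cycle has length 8, p^55 acts on it the same as p^7 (55 mod 8 = 7).
Advancing 7 steps from 10: 10 → 8 → 11 → 12 → 1 → 6 → 5 → 7.

7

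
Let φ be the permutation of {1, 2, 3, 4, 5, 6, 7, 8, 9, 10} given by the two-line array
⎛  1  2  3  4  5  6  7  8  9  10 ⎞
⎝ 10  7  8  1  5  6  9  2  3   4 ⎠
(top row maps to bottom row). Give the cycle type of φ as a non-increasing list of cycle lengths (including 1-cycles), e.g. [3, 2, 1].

The disjoint cycles are (1 10 4)(2 7 9 3 8)(5)(6), with lengths 5, 3, 1, 1 in non-increasing order.

[5, 3, 1, 1]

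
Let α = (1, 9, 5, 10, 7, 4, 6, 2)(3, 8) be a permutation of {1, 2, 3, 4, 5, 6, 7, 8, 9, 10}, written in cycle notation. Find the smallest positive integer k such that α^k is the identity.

8

The disjoint cycles have lengths 8, 2.
Since disjoint cycles commute, ord(α) = lcm(8, 2) = 8.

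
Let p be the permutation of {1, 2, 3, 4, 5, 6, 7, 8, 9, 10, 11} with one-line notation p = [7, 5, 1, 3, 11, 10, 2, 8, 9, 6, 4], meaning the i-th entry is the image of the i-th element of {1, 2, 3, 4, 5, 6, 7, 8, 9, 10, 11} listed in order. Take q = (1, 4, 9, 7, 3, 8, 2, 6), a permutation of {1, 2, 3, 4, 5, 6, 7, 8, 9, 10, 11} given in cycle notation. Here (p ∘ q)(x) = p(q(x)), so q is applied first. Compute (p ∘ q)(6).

7

(p ∘ q)(6) = p(q(6)). q(6) = 1, then p(1) = 7. So (p ∘ q)(6) = 7.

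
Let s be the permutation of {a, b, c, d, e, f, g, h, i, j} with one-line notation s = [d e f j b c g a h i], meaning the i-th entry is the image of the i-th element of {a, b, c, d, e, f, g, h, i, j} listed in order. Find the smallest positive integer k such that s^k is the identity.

10

The disjoint-cycle form of s has cycle lengths 5, 2, 2, 1.
The order of s is the least common multiple of its cycle lengths: lcm(5, 2, 2) = 10.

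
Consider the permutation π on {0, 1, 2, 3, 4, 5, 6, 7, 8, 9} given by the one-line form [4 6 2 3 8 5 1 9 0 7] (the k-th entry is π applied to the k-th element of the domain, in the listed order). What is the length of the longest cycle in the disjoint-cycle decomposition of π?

Decomposing into disjoint cycles gives (0, 4, 8)(1, 6)(7, 9); the longest has length 3.

3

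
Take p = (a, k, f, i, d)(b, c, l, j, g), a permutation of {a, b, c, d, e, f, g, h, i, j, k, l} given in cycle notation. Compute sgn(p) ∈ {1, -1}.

1

The cycle lengths are 5, 5, 1, 1.
A cycle is odd iff its length is even; p has 0 even-length cycles, so sgn(p) = (−1)^0 and p is even.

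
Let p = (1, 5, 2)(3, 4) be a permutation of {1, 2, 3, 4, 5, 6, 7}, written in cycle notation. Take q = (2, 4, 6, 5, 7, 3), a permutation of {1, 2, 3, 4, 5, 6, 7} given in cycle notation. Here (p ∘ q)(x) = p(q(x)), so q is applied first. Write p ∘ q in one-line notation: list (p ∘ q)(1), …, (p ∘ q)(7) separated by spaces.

Chase each element through q then p: 1 → 1 → 5; 2 → 4 → 3; 3 → 2 → 1; 4 → 6 → 6; 5 → 7 → 7; 6 → 5 → 2; 7 → 3 → 4.
Collecting the images, p ∘ q = [5 3 1 6 7 2 4].

5 3 1 6 7 2 4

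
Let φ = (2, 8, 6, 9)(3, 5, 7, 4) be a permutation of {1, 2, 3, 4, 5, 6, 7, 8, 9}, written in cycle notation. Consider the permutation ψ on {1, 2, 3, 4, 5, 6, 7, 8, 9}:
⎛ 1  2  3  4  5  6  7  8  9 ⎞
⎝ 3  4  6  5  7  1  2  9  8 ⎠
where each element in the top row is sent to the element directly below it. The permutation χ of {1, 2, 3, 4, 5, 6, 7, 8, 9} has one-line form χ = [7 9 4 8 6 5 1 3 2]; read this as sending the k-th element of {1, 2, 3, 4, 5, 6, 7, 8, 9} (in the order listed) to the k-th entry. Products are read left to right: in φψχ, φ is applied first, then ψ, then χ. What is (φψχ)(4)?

Chase 4: φ(4) = 3; ψ(3) = 6; χ(6) = 5. Hence (φψχ)(4) = 5.

5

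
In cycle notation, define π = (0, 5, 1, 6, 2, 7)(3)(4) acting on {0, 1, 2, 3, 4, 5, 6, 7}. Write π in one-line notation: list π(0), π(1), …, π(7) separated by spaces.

Each element maps to the next entry in its cycle (wrapping to the front): 0↦5, 1↦6, 2↦7, 3↦3, 4↦4, 5↦1, 6↦2, 7↦0.
So the one-line form is 5 6 7 3 4 1 2 0.

5 6 7 3 4 1 2 0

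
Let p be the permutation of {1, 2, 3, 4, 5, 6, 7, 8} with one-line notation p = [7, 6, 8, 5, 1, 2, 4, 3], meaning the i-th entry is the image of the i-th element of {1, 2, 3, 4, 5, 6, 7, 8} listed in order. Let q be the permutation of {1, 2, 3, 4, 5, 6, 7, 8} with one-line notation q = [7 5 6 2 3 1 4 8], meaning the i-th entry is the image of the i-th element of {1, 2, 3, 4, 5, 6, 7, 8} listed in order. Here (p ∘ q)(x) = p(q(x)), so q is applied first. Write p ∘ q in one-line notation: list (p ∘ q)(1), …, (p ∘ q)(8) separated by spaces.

(p ∘ q)(x) = p(q(x)). Computing each image: p(q(1)) = p(7) = 4, p(q(2)) = p(5) = 1, p(q(3)) = p(6) = 2, p(q(4)) = p(2) = 6, p(q(5)) = p(3) = 8, p(q(6)) = p(1) = 7, p(q(7)) = p(4) = 5, p(q(8)) = p(8) = 3.
Hence p ∘ q = [4 1 2 6 8 7 5 3].

4 1 2 6 8 7 5 3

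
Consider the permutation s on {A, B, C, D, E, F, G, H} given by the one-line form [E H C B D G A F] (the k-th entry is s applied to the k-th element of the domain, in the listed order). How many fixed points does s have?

The fixed points (elements with s(x) = x) are {C}, so there is 1.

1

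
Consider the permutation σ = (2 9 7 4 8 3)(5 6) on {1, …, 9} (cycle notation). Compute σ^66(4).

4

4 lies in the 6-cycle (2 9 7 4 8 3).
On a 6-cycle, σ^6 is the identity, so σ^66 = σ^0 there (66 ≡ 0 mod 6).
So σ^66(4) = 4.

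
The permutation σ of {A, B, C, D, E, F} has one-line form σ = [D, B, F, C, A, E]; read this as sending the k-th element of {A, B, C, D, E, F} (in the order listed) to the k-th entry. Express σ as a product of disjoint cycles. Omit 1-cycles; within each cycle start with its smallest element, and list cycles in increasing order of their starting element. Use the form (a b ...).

(A D C F E)

Iterating σ from A gives A → D → C → F → E → A; that is the 5-cycle (A D C F E).
Continuing from each remaining unvisited element yields (A D C F E).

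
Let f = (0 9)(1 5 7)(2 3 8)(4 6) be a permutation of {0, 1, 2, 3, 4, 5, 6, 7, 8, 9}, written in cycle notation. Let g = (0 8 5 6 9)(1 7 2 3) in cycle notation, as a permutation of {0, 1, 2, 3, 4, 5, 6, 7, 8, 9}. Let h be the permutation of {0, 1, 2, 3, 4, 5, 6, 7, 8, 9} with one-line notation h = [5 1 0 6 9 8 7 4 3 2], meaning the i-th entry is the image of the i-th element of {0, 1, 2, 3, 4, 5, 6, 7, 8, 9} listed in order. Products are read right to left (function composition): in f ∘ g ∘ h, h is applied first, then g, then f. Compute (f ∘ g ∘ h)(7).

6

(f ∘ g ∘ h)(7) = f(g(h(7))). h(7) = 4, then g(4) = 4, then f(4) = 6, so the result is 6.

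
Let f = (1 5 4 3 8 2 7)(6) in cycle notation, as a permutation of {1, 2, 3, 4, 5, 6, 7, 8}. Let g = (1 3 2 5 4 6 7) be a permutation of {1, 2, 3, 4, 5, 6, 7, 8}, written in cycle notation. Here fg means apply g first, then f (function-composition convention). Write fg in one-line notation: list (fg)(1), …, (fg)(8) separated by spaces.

(fg)(x) = f(g(x)). Computing each image: f(g(1)) = f(3) = 8, f(g(2)) = f(5) = 4, f(g(3)) = f(2) = 7, f(g(4)) = f(6) = 6, f(g(5)) = f(4) = 3, f(g(6)) = f(7) = 1, f(g(7)) = f(1) = 5, f(g(8)) = f(8) = 2.
Hence fg = [8 4 7 6 3 1 5 2].

8 4 7 6 3 1 5 2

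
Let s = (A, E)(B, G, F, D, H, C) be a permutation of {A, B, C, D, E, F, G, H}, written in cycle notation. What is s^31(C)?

C lies in the 6-cycle (B, G, F, D, H, C).
Powers repeat with period 6 on this cycle, and 31 mod 6 = 1, so s^31(C) = s^1(C).
Advancing 1 step from C: C → B.

B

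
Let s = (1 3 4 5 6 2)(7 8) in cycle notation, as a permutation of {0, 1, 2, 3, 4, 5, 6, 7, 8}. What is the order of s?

6

The cycle type of s is (6, 2, 1).
The order of s is the least common multiple of its cycle lengths: lcm(6, 2) = 6.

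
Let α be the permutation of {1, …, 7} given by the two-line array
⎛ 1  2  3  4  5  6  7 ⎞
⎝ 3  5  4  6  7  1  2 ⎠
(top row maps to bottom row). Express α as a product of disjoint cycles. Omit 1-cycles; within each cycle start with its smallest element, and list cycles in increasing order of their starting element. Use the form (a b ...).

(1 3 4 6)(2 5 7)

From 1: 1 → 3 → 4 → 6 → 1, closing the cycle (1 3 4 6).
Repeating from the next unused element and collecting all non-trivial cycles gives (1 3 4 6)(2 5 7).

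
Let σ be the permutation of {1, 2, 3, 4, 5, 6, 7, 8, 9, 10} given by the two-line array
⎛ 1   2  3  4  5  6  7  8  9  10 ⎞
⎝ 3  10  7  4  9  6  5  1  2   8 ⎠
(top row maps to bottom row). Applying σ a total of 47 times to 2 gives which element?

9

Tracing 2 → 10 → … returns to 2 after 8 steps, so 2 lies in an 8-cycle (1 3 7 5 9 2 10 8).
Since the cycle has length 8, σ^47 acts on it the same as σ^7 (47 mod 8 = 7).
Stepping 7 places around the cycle: 2 → 10 → 8 → 1 → 3 → 7 → 5 → 9.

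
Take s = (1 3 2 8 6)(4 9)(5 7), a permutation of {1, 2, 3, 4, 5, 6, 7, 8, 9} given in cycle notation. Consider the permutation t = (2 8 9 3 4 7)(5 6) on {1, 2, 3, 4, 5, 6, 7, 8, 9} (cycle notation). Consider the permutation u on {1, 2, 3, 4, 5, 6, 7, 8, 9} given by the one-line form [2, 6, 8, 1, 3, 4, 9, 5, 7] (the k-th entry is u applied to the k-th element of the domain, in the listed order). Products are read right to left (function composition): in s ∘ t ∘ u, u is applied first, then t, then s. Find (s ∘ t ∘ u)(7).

Chase 7: u(7) = 9; t(9) = 3; s(3) = 2. Hence (s ∘ t ∘ u)(7) = 2.

2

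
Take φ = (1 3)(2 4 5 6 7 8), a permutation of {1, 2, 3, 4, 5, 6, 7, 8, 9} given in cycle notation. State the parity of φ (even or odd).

even

The cycle lengths are 6, 2, 1.
A cycle of length ℓ contributes ℓ−1 transpositions, so φ is a product of 5 + 1 = 6 transpositions — even.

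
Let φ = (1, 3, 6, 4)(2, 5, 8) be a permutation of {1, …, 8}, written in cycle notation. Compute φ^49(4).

4 lies in the 4-cycle (1, 3, 6, 4).
On a 4-cycle, φ^4 is the identity, so φ^49 = φ^1 there (49 ≡ 1 mod 4).
Advancing 1 step from 4: 4 → 1.

1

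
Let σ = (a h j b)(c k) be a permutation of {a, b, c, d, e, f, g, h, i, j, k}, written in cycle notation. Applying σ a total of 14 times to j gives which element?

a

j lies in the 4-cycle (a h j b).
On a 4-cycle, σ^4 is the identity, so σ^14 = σ^2 there (14 ≡ 2 mod 4).
Advancing 2 steps from j: j → b → a.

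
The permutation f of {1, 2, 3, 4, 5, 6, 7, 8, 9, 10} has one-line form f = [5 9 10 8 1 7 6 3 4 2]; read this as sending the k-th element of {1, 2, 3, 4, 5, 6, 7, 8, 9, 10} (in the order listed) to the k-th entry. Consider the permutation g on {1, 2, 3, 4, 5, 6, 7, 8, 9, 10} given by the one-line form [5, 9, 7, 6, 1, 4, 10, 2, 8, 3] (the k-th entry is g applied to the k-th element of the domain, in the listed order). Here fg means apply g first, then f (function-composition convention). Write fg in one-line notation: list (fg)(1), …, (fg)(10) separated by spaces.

1 4 6 7 5 8 2 9 3 10

(fg)(x) = f(g(x)). Computing each image: f(g(1)) = f(5) = 1, f(g(2)) = f(9) = 4, f(g(3)) = f(7) = 6, f(g(4)) = f(6) = 7, f(g(5)) = f(1) = 5, f(g(6)) = f(4) = 8, f(g(7)) = f(10) = 2, f(g(8)) = f(2) = 9, f(g(9)) = f(8) = 3, f(g(10)) = f(3) = 10.
Hence fg = [1 4 6 7 5 8 2 9 3 10].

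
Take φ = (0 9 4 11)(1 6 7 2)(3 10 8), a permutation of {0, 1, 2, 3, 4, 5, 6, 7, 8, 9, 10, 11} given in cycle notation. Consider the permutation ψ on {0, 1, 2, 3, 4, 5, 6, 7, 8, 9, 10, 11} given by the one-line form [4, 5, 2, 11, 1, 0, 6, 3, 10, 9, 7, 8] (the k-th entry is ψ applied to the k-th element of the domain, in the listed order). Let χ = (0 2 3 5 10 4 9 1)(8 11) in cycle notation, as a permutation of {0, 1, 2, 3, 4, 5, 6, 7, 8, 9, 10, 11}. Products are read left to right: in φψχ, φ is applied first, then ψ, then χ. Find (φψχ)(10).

(φψχ)(10) = χ(ψ(φ(10))). φ(10) = 8, then ψ(8) = 10, then χ(10) = 4, so the result is 4.

4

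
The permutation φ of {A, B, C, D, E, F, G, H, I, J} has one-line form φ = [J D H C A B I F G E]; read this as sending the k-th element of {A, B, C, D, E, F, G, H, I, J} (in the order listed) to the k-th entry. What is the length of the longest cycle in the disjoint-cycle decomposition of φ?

Decomposing into disjoint cycles gives (A, J, E)(B, D, C, H, F)(G, I); the longest has length 5.

5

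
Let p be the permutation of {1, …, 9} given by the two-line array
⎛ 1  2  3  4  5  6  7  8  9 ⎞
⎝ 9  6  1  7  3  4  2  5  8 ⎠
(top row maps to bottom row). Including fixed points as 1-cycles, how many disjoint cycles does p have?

The cycle decomposition is (1 9 8 5 3)(2 6 4 7), which has 2 cycles (counting 1-cycles).

2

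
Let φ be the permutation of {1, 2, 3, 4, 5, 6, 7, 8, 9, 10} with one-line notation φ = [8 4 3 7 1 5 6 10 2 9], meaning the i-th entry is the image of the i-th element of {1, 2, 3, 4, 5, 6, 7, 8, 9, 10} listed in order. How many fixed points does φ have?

The fixed points (elements with φ(x) = x) are {3}, so there is 1.

1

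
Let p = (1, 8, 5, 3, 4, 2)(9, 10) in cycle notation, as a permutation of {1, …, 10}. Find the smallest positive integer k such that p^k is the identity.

6

The cycle type of p is (6, 2, 1, 1).
Since disjoint cycles commute, ord(p) = lcm(6, 2) = 6.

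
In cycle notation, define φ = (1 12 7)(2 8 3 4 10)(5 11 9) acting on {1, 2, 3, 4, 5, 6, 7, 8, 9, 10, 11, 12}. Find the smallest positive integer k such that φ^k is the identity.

The disjoint cycles have lengths 5, 3, 3, 1.
Since disjoint cycles commute, ord(φ) = lcm(5, 3, 3) = 15.

15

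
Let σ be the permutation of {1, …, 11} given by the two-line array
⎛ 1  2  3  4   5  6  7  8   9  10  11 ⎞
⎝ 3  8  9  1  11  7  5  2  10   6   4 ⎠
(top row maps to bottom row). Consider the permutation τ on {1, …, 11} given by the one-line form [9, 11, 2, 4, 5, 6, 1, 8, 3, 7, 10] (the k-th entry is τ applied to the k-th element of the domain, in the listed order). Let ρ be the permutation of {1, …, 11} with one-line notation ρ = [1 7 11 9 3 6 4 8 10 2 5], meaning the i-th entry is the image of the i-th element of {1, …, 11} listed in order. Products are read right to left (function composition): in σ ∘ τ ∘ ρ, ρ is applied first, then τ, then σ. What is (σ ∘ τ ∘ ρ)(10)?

4

(σ ∘ τ ∘ ρ)(10) = σ(τ(ρ(10))). ρ(10) = 2, then τ(2) = 11, then σ(11) = 4, so the result is 4.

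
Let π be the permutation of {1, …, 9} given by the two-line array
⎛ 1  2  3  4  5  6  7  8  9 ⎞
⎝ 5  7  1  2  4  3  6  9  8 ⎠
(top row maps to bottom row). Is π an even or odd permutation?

odd

In disjoint-cycle form the cycle lengths are 7, 2.
A cycle is odd iff its length is even; π has 1 even-length cycle, so sgn(π) = (−1)^1 and π is odd.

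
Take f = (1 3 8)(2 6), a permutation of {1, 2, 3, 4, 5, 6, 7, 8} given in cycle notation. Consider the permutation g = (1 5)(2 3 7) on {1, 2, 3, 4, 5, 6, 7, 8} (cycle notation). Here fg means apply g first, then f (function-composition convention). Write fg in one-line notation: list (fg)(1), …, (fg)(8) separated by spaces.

5 8 7 4 3 2 6 1

(fg)(x) = f(g(x)). Computing each image: f(g(1)) = f(5) = 5, f(g(2)) = f(3) = 8, f(g(3)) = f(7) = 7, f(g(4)) = f(4) = 4, f(g(5)) = f(1) = 3, f(g(6)) = f(6) = 2, f(g(7)) = f(2) = 6, f(g(8)) = f(8) = 1.
Hence fg = [5 8 7 4 3 2 6 1].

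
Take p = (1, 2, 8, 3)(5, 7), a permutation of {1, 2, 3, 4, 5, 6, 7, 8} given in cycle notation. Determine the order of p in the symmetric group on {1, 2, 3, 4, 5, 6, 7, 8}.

The disjoint cycles have lengths 4, 2, 1, 1.
The order is lcm(4, 2) = 4.

4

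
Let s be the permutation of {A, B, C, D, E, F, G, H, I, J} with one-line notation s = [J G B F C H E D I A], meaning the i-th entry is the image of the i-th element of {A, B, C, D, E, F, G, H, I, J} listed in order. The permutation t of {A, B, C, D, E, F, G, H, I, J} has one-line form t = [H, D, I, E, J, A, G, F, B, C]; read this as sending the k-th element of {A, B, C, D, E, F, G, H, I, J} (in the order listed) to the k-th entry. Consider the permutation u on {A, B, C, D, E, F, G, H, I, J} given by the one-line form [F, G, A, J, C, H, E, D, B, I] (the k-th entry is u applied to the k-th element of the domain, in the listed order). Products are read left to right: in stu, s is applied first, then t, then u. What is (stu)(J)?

Apply the permutations in order: s(J) = A, then t(A) = H, then u(H) = D. So (stu)(J) = D.

D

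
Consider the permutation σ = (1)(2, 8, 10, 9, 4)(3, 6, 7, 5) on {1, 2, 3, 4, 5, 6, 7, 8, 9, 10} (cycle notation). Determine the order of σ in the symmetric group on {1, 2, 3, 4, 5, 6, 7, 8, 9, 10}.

20

The disjoint cycles have lengths 5, 4, 1.
Since disjoint cycles commute, ord(σ) = lcm(5, 4) = 20.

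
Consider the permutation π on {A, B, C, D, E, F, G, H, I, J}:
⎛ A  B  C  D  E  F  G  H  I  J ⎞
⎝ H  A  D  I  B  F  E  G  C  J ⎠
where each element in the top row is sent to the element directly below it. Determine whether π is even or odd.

even

In disjoint-cycle form the cycle lengths are 5, 3, 1, 1.
A cycle of length ℓ contributes ℓ−1 transpositions, so π is a product of 4 + 2 = 6 transpositions — even.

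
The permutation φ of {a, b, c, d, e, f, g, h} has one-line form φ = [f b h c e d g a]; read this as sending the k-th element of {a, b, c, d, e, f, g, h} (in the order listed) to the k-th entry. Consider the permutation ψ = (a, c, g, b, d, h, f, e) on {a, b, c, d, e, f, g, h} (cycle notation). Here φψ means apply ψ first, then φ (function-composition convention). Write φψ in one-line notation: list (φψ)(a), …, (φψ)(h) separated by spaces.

h c g a f e b d

For each element, apply ψ then φ: a → c → h; b → d → c; c → g → g; d → h → a; e → a → f; f → e → e; g → b → b; h → f → d.
So φψ in one-line form is h c g a f e b d.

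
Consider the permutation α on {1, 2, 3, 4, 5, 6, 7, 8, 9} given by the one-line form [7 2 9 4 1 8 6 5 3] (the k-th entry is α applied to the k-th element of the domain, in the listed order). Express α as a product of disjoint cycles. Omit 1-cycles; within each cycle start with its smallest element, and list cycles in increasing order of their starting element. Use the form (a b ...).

From 1: 1 → 7 → 6 → 8 → 5 → 1, closing the cycle (1 7 6 8 5).
Repeating from the next unused element and collecting all non-trivial cycles gives (1 7 6 8 5)(3 9).

(1 7 6 8 5)(3 9)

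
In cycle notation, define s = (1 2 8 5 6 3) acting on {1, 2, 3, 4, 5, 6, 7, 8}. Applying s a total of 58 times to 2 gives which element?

2 lies in the 6-cycle (1 2 8 5 6 3).
On a 6-cycle, s^6 is the identity, so s^58 = s^4 there (58 ≡ 4 mod 6).
Advancing 4 steps from 2: 2 → 8 → 5 → 6 → 3.

3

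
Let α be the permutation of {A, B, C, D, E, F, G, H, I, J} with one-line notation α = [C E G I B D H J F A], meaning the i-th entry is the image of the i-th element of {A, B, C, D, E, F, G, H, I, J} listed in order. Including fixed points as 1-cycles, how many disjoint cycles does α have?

3

The cycle decomposition is (A C G H J)(B E)(D I F), which has 3 cycles (counting 1-cycles).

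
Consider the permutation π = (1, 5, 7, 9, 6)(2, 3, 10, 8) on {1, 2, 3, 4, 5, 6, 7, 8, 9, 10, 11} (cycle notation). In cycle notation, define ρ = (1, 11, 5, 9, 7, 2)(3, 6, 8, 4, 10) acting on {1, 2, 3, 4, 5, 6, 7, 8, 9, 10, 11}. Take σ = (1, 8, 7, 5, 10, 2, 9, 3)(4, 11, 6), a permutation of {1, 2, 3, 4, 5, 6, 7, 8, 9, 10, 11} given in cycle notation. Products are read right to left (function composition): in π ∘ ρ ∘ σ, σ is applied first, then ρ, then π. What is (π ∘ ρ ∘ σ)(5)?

Chase 5: σ(5) = 10; ρ(10) = 3; π(3) = 10. Hence (π ∘ ρ ∘ σ)(5) = 10.

10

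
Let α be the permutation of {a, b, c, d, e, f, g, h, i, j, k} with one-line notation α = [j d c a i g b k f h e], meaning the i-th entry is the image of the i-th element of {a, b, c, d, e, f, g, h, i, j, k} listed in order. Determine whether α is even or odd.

odd

In disjoint-cycle form the cycle lengths are 10, 1.
A cycle is odd iff its length is even; α has 1 even-length cycle, so sgn(α) = (−1)^1 and α is odd.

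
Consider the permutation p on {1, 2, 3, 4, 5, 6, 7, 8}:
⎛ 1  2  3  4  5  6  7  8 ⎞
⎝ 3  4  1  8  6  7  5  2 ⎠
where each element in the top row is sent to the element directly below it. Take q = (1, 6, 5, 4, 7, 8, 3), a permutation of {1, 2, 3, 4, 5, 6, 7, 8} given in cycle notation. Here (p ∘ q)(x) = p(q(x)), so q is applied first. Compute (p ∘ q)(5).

q(5) = 4, then p(4) = 8; composing gives (p ∘ q)(5) = 8.

8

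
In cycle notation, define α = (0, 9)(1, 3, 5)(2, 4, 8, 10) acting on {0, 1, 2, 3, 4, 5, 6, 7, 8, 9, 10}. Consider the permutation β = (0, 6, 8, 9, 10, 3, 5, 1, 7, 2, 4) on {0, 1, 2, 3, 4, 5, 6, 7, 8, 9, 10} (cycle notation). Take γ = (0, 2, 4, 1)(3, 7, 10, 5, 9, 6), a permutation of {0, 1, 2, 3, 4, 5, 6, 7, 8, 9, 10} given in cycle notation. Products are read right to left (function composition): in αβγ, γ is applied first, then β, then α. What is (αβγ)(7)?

(αβγ)(7) = α(β(γ(7))). γ(7) = 10, then β(10) = 3, then α(3) = 5, so the result is 5.

5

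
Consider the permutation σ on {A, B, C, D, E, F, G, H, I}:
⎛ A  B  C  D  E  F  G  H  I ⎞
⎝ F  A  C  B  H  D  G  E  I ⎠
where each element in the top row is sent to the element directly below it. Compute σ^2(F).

B

Tracing F → D → … returns to F after 4 steps, so F lies in a 4-cycle (A F D B).
Advancing 2 steps from F: F → D → B.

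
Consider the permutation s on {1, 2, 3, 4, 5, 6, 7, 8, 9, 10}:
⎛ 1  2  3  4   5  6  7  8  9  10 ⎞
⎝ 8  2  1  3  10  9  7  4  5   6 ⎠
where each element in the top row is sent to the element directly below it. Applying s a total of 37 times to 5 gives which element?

Tracing 5 → 10 → … returns to 5 after 4 steps, so 5 lies in a 4-cycle (5, 10, 6, 9).
On a 4-cycle, s^4 is the identity, so s^37 = s^1 there (37 ≡ 1 mod 4).
Stepping 1 place around the cycle: 5 → 10.

10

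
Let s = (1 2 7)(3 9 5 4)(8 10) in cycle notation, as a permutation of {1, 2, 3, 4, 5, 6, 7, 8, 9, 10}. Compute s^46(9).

9 lies in the 4-cycle (3 9 5 4).
Powers repeat with period 4 on this cycle, and 46 mod 4 = 2, so s^46(9) = s^2(9).
Advancing 2 steps from 9: 9 → 5 → 4.

4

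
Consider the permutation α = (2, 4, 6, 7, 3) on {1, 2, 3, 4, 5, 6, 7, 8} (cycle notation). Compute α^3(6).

6 lies in the 5-cycle (2, 4, 6, 7, 3).
Advancing 3 steps from 6: 6 → 7 → 3 → 2.

2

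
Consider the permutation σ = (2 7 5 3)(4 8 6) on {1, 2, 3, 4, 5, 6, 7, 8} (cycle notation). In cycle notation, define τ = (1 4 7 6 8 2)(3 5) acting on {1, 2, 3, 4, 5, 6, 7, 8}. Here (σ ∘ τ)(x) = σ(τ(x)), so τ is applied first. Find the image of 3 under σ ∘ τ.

3

(σ ∘ τ)(3) = σ(τ(3)). τ(3) = 5, then σ(5) = 3. So (σ ∘ τ)(3) = 3.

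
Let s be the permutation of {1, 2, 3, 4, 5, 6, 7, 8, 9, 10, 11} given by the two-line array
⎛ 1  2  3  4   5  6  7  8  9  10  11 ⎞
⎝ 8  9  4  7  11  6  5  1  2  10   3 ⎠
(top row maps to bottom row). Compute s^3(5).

4

Tracing 5 → 11 → … returns to 5 after 5 steps, so 5 lies in a 5-cycle (3, 4, 7, 5, 11).
Advancing 3 steps from 5: 5 → 11 → 3 → 4.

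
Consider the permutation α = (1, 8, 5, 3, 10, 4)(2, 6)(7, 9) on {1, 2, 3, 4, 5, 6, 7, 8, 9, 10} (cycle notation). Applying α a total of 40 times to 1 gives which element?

1 lies in the 6-cycle (1, 8, 5, 3, 10, 4).
Since the cycle has length 6, α^40 acts on it the same as α^4 (40 mod 6 = 4).
Stepping 4 places around the cycle: 1 → 8 → 5 → 3 → 10.

10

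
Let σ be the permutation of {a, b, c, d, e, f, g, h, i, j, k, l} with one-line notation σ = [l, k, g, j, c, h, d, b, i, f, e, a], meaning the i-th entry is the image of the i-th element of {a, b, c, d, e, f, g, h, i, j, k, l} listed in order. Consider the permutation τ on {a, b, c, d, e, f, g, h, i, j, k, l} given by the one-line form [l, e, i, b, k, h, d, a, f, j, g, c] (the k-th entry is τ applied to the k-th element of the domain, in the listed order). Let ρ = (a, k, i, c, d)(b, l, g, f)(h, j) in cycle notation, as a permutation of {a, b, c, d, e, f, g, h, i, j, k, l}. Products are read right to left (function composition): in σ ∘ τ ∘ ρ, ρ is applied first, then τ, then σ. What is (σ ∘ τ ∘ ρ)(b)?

g

Chase b: ρ(b) = l; τ(l) = c; σ(c) = g. Hence (σ ∘ τ ∘ ρ)(b) = g.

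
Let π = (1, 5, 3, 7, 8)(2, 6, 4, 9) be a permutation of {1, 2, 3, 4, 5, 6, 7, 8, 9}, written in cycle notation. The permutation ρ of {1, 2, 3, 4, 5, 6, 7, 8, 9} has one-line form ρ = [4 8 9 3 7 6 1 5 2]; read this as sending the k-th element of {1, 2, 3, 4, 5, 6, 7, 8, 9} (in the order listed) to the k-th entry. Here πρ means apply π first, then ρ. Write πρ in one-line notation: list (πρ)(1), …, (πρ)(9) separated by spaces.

7 6 1 2 9 3 5 4 8

(πρ)(x) = ρ(π(x)). Computing each image: ρ(π(1)) = ρ(5) = 7, ρ(π(2)) = ρ(6) = 6, ρ(π(3)) = ρ(7) = 1, ρ(π(4)) = ρ(9) = 2, ρ(π(5)) = ρ(3) = 9, ρ(π(6)) = ρ(4) = 3, ρ(π(7)) = ρ(8) = 5, ρ(π(8)) = ρ(1) = 4, ρ(π(9)) = ρ(2) = 8.
Hence πρ = [7 6 1 2 9 3 5 4 8].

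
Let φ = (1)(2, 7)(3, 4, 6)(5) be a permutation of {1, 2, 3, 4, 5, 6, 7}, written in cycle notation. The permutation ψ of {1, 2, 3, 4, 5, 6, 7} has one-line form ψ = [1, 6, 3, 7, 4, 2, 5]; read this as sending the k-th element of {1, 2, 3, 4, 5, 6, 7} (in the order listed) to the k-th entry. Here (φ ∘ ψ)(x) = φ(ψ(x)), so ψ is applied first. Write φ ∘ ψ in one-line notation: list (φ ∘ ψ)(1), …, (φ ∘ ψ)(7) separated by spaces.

(φ ∘ ψ)(x) = φ(ψ(x)). Computing each image: φ(ψ(1)) = φ(1) = 1, φ(ψ(2)) = φ(6) = 3, φ(ψ(3)) = φ(3) = 4, φ(ψ(4)) = φ(7) = 2, φ(ψ(5)) = φ(4) = 6, φ(ψ(6)) = φ(2) = 7, φ(ψ(7)) = φ(5) = 5.
Hence φ ∘ ψ = [1 3 4 2 6 7 5].

1 3 4 2 6 7 5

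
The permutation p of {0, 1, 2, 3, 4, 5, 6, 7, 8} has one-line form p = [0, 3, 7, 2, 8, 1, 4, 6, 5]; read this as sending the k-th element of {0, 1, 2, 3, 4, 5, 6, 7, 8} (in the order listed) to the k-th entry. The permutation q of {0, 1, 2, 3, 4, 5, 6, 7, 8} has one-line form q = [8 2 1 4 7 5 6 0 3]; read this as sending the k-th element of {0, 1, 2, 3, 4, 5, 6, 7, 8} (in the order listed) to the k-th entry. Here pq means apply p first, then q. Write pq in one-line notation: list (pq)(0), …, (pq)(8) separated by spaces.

8 4 0 1 3 2 7 6 5

Chase each element through p then q: 0 → 0 → 8; 1 → 3 → 4; 2 → 7 → 0; 3 → 2 → 1; 4 → 8 → 3; 5 → 1 → 2; 6 → 4 → 7; 7 → 6 → 6; 8 → 5 → 5.
So pq in one-line form is 8 4 0 1 3 2 7 6 5.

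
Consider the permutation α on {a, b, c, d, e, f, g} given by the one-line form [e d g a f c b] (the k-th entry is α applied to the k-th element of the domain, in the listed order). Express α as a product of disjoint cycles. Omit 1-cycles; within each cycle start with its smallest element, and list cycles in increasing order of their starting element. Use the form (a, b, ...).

From a: a → e → f → c → g → b → d → a, closing the cycle (a, e, f, c, g, b, d).
Continuing from each remaining unvisited element yields (a, e, f, c, g, b, d).

(a, e, f, c, g, b, d)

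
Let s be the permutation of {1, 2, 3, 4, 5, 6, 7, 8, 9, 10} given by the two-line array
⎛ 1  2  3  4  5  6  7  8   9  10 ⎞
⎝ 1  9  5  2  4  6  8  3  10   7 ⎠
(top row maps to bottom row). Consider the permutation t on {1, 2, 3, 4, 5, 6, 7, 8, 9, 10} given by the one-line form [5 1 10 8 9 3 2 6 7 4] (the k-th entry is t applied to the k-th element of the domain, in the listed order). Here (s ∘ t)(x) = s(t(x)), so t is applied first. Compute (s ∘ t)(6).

5

t(6) = 3, then s(3) = 5; composing gives (s ∘ t)(6) = 5.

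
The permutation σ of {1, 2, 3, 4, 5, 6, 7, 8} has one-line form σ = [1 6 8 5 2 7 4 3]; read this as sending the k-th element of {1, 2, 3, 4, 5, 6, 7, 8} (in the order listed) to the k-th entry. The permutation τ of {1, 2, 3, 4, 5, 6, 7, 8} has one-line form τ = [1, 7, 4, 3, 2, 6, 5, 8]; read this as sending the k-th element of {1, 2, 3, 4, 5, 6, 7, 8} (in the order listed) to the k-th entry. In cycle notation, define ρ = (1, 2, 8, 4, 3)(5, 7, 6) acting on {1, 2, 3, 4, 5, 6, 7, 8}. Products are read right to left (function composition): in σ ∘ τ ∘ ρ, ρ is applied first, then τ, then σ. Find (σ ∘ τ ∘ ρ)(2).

Chase 2: ρ(2) = 8; τ(8) = 8; σ(8) = 3. Hence (σ ∘ τ ∘ ρ)(2) = 3.

3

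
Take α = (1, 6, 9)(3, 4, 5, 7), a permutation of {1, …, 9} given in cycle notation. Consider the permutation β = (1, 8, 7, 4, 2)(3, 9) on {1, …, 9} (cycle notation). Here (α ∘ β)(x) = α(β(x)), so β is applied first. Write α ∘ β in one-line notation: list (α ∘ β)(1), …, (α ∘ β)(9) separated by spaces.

For each element, apply β then α: 1 → 8 → 8; 2 → 1 → 6; 3 → 9 → 1; 4 → 2 → 2; 5 → 5 → 7; 6 → 6 → 9; 7 → 4 → 5; 8 → 7 → 3; 9 → 3 → 4.
Collecting the images, α ∘ β = [8 6 1 2 7 9 5 3 4].

8 6 1 2 7 9 5 3 4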